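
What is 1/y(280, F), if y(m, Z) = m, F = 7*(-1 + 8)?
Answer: 1/280 ≈ 0.0035714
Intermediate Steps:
F = 49 (F = 7*7 = 49)
1/y(280, F) = 1/280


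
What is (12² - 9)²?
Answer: 18225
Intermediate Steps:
(12² - 9)² = (144 - 9)² = 135² = 18225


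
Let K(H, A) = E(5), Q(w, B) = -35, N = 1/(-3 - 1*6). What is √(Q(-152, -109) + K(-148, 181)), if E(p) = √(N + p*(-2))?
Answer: √(-315 + 3*I*√91)/3 ≈ 0.26847 + 5.9222*I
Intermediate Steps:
N = -⅑ (N = 1/(-3 - 6) = 1/(-9) = -⅑ ≈ -0.11111)
E(p) = √(-⅑ - 2*p) (E(p) = √(-⅑ + p*(-2)) = √(-⅑ - 2*p))
K(H, A) = I*√91/3 (K(H, A) = √(-1 - 18*5)/3 = √(-1 - 90)/3 = √(-91)/3 = (I*√91)/3 = I*√91/3)
√(Q(-152, -109) + K(-148, 181)) = √(-35 + I*√91/3)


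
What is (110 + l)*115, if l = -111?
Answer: -115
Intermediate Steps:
(110 + l)*115 = (110 - 111)*115 = -1*115 = -115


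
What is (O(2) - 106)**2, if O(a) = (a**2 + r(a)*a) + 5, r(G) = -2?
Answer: 10201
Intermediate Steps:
O(a) = 5 + a**2 - 2*a (O(a) = (a**2 - 2*a) + 5 = 5 + a**2 - 2*a)
(O(2) - 106)**2 = ((5 + 2**2 - 2*2) - 106)**2 = ((5 + 4 - 4) - 106)**2 = (5 - 106)**2 = (-101)**2 = 10201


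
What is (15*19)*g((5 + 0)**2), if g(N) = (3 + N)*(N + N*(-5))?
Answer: -798000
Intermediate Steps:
g(N) = -4*N*(3 + N) (g(N) = (3 + N)*(N - 5*N) = (3 + N)*(-4*N) = -4*N*(3 + N))
(15*19)*g((5 + 0)**2) = (15*19)*(-4*(5 + 0)**2*(3 + (5 + 0)**2)) = 285*(-4*5**2*(3 + 5**2)) = 285*(-4*25*(3 + 25)) = 285*(-4*25*28) = 285*(-2800) = -798000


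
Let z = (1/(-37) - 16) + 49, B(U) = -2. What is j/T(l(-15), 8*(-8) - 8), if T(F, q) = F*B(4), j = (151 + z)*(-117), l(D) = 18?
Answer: 88491/148 ≈ 597.91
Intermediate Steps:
z = 1220/37 (z = (-1/37 - 16) + 49 = -593/37 + 49 = 1220/37 ≈ 32.973)
j = -796419/37 (j = (151 + 1220/37)*(-117) = (6807/37)*(-117) = -796419/37 ≈ -21525.)
T(F, q) = -2*F (T(F, q) = F*(-2) = -2*F)
j/T(l(-15), 8*(-8) - 8) = -796419/(37*((-2*18))) = -796419/37/(-36) = -796419/37*(-1/36) = 88491/148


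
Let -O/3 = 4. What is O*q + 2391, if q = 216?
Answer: -201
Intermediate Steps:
O = -12 (O = -3*4 = -12)
O*q + 2391 = -12*216 + 2391 = -2592 + 2391 = -201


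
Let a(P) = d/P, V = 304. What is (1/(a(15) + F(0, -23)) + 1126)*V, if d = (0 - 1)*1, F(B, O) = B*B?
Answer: 337744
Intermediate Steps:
F(B, O) = B²
d = -1 (d = -1*1 = -1)
a(P) = -1/P
(1/(a(15) + F(0, -23)) + 1126)*V = (1/(-1/15 + 0²) + 1126)*304 = (1/(-1*1/15 + 0) + 1126)*304 = (1/(-1/15 + 0) + 1126)*304 = (1/(-1/15) + 1126)*304 = (-15 + 1126)*304 = 1111*304 = 337744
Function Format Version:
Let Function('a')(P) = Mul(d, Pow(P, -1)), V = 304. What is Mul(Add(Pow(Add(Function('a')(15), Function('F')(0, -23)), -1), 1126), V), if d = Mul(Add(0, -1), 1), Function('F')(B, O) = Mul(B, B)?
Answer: 337744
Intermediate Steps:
Function('F')(B, O) = Pow(B, 2)
d = -1 (d = Mul(-1, 1) = -1)
Function('a')(P) = Mul(-1, Pow(P, -1))
Mul(Add(Pow(Add(Function('a')(15), Function('F')(0, -23)), -1), 1126), V) = Mul(Add(Pow(Add(Mul(-1, Pow(15, -1)), Pow(0, 2)), -1), 1126), 304) = Mul(Add(Pow(Add(Mul(-1, Rational(1, 15)), 0), -1), 1126), 304) = Mul(Add(Pow(Add(Rational(-1, 15), 0), -1), 1126), 304) = Mul(Add(Pow(Rational(-1, 15), -1), 1126), 304) = Mul(Add(-15, 1126), 304) = Mul(1111, 304) = 337744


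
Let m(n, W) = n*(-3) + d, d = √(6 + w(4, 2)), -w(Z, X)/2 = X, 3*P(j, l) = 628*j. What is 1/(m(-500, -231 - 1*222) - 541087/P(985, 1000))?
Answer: 572957707810620/857932256225701321 - 382641216400*√2/857932256225701321 ≈ 0.00066721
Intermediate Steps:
P(j, l) = 628*j/3 (P(j, l) = (628*j)/3 = 628*j/3)
w(Z, X) = -2*X
d = √2 (d = √(6 - 2*2) = √(6 - 4) = √2 ≈ 1.4142)
m(n, W) = √2 - 3*n (m(n, W) = n*(-3) + √2 = -3*n + √2 = √2 - 3*n)
1/(m(-500, -231 - 1*222) - 541087/P(985, 1000)) = 1/((√2 - 3*(-500)) - 541087/((628/3)*985)) = 1/((√2 + 1500) - 541087/618580/3) = 1/((1500 + √2) - 541087*3/618580) = 1/((1500 + √2) - 1623261/618580) = 1/(926246739/618580 + √2)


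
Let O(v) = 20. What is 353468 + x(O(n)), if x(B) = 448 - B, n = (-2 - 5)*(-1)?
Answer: 353896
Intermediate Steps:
n = 7 (n = -7*(-1) = 7)
353468 + x(O(n)) = 353468 + (448 - 1*20) = 353468 + (448 - 20) = 353468 + 428 = 353896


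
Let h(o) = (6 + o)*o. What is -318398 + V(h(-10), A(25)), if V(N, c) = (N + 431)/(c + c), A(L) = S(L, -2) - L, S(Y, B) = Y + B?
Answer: -1274063/4 ≈ -3.1852e+5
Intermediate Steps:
S(Y, B) = B + Y
A(L) = -2 (A(L) = (-2 + L) - L = -2)
h(o) = o*(6 + o)
V(N, c) = (431 + N)/(2*c) (V(N, c) = (431 + N)/((2*c)) = (431 + N)*(1/(2*c)) = (431 + N)/(2*c))
-318398 + V(h(-10), A(25)) = -318398 + (½)*(431 - 10*(6 - 10))/(-2) = -318398 + (½)*(-½)*(431 - 10*(-4)) = -318398 + (½)*(-½)*(431 + 40) = -318398 + (½)*(-½)*471 = -318398 - 471/4 = -1274063/4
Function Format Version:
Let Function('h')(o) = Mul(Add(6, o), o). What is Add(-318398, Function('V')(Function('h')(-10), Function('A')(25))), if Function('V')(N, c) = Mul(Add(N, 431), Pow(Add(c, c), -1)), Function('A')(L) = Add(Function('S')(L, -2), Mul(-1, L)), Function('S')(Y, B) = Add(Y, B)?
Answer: Rational(-1274063, 4) ≈ -3.1852e+5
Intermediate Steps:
Function('S')(Y, B) = Add(B, Y)
Function('A')(L) = -2 (Function('A')(L) = Add(Add(-2, L), Mul(-1, L)) = -2)
Function('h')(o) = Mul(o, Add(6, o))
Function('V')(N, c) = Mul(Rational(1, 2), Pow(c, -1), Add(431, N)) (Function('V')(N, c) = Mul(Add(431, N), Pow(Mul(2, c), -1)) = Mul(Add(431, N), Mul(Rational(1, 2), Pow(c, -1))) = Mul(Rational(1, 2), Pow(c, -1), Add(431, N)))
Add(-318398, Function('V')(Function('h')(-10), Function('A')(25))) = Add(-318398, Mul(Rational(1, 2), Pow(-2, -1), Add(431, Mul(-10, Add(6, -10))))) = Add(-318398, Mul(Rational(1, 2), Rational(-1, 2), Add(431, Mul(-10, -4)))) = Add(-318398, Mul(Rational(1, 2), Rational(-1, 2), Add(431, 40))) = Add(-318398, Mul(Rational(1, 2), Rational(-1, 2), 471)) = Add(-318398, Rational(-471, 4)) = Rational(-1274063, 4)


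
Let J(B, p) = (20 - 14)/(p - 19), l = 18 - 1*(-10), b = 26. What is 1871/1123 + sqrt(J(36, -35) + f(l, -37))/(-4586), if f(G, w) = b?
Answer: 1871/1123 - sqrt(233)/13758 ≈ 1.6650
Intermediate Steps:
l = 28 (l = 18 + 10 = 28)
J(B, p) = 6/(-19 + p)
f(G, w) = 26
1871/1123 + sqrt(J(36, -35) + f(l, -37))/(-4586) = 1871/1123 + sqrt(6/(-19 - 35) + 26)/(-4586) = 1871*(1/1123) + sqrt(6/(-54) + 26)*(-1/4586) = 1871/1123 + sqrt(6*(-1/54) + 26)*(-1/4586) = 1871/1123 + sqrt(-1/9 + 26)*(-1/4586) = 1871/1123 + sqrt(233/9)*(-1/4586) = 1871/1123 + (sqrt(233)/3)*(-1/4586) = 1871/1123 - sqrt(233)/13758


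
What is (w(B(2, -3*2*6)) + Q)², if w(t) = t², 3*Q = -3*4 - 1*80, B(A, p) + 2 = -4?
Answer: 256/9 ≈ 28.444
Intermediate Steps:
B(A, p) = -6 (B(A, p) = -2 - 4 = -6)
Q = -92/3 (Q = (-3*4 - 1*80)/3 = (-12 - 80)/3 = (⅓)*(-92) = -92/3 ≈ -30.667)
(w(B(2, -3*2*6)) + Q)² = ((-6)² - 92/3)² = (36 - 92/3)² = (16/3)² = 256/9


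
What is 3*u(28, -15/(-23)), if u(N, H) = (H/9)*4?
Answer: 20/23 ≈ 0.86957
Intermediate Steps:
u(N, H) = 4*H/9 (u(N, H) = (H*(1/9))*4 = (H/9)*4 = 4*H/9)
3*u(28, -15/(-23)) = 3*(4*(-15/(-23))/9) = 3*(4*(-15*(-1/23))/9) = 3*((4/9)*(15/23)) = 3*(20/69) = 20/23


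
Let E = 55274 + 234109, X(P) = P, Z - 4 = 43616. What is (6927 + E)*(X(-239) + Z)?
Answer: 12854224110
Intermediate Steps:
Z = 43620 (Z = 4 + 43616 = 43620)
E = 289383
(6927 + E)*(X(-239) + Z) = (6927 + 289383)*(-239 + 43620) = 296310*43381 = 12854224110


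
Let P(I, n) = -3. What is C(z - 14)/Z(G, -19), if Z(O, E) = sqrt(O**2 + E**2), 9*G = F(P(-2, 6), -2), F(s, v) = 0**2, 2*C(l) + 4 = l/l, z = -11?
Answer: -3/38 ≈ -0.078947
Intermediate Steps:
C(l) = -3/2 (C(l) = -2 + (l/l)/2 = -2 + (1/2)*1 = -2 + 1/2 = -3/2)
F(s, v) = 0
G = 0 (G = (1/9)*0 = 0)
Z(O, E) = sqrt(E**2 + O**2)
C(z - 14)/Z(G, -19) = -3/(2*sqrt((-19)**2 + 0**2)) = -3/(2*sqrt(361 + 0)) = -3/(2*(sqrt(361))) = -3/2/19 = -3/2*1/19 = -3/38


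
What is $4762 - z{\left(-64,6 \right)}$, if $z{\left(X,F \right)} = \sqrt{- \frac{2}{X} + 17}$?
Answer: $4762 - \frac{\sqrt{1090}}{8} \approx 4757.9$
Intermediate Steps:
$z{\left(X,F \right)} = \sqrt{17 - \frac{2}{X}}$
$4762 - z{\left(-64,6 \right)} = 4762 - \sqrt{17 - \frac{2}{-64}} = 4762 - \sqrt{17 - - \frac{1}{32}} = 4762 - \sqrt{17 + \frac{1}{32}} = 4762 - \sqrt{\frac{545}{32}} = 4762 - \frac{\sqrt{1090}}{8}$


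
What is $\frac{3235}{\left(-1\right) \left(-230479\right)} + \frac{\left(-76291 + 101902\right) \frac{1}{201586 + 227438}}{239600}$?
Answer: $\frac{110848326447223}{7897297663347200} \approx 0.014036$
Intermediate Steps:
$\frac{3235}{\left(-1\right) \left(-230479\right)} + \frac{\left(-76291 + 101902\right) \frac{1}{201586 + 227438}}{239600} = \frac{3235}{230479} + \frac{25611}{429024} \cdot \frac{1}{239600} = 3235 \cdot \frac{1}{230479} + 25611 \cdot \frac{1}{429024} \cdot \frac{1}{239600} = \frac{3235}{230479} + \frac{8537}{143008} \cdot \frac{1}{239600} = \frac{3235}{230479} + \frac{8537}{34264716800} = \frac{110848326447223}{7897297663347200}$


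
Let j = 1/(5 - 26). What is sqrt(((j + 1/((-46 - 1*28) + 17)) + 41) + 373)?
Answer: 2*sqrt(16474710)/399 ≈ 20.345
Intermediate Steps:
j = -1/21 (j = 1/(-21) = -1/21 ≈ -0.047619)
sqrt(((j + 1/((-46 - 1*28) + 17)) + 41) + 373) = sqrt(((-1/21 + 1/((-46 - 1*28) + 17)) + 41) + 373) = sqrt(((-1/21 + 1/((-46 - 28) + 17)) + 41) + 373) = sqrt(((-1/21 + 1/(-74 + 17)) + 41) + 373) = sqrt(((-1/21 + 1/(-57)) + 41) + 373) = sqrt(((-1/21 - 1/57) + 41) + 373) = sqrt((-26/399 + 41) + 373) = sqrt(16333/399 + 373) = sqrt(165160/399) = 2*sqrt(16474710)/399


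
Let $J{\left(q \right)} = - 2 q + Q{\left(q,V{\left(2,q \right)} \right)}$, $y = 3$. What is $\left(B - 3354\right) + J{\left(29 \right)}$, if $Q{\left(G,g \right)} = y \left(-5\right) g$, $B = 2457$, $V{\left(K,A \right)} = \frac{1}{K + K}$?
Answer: $- \frac{3835}{4} \approx -958.75$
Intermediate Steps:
$V{\left(K,A \right)} = \frac{1}{2 K}$
$Q{\left(G,g \right)} = - 15 g$ ($Q{\left(G,g \right)} = 3 \left(-5\right) g = - 15 g$)
$J{\left(q \right)} = - \frac{15}{4} - 2 q$ ($J{\left(q \right)} = - 2 q - 15 \frac{1}{2 \cdot 2} = - 2 q - 15 \cdot \frac{1}{2} \cdot \frac{1}{2} = - 2 q - \frac{15}{4} = - \frac{15}{4} - 2 q$)
$\left(B - 3354\right) + J{\left(29 \right)} = \left(2457 - 3354\right) - \frac{247}{4} = -897 - \frac{247}{4} = - \frac{3835}{4}$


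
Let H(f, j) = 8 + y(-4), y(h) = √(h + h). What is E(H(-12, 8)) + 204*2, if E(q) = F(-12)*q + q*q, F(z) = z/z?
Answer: 472 + 34*I*√2 ≈ 472.0 + 48.083*I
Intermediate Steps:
F(z) = 1
y(h) = √2*√h (y(h) = √(2*h) = √2*√h)
H(f, j) = 8 + 2*I*√2 (H(f, j) = 8 + √2*√(-4) = 8 + √2*(2*I) = 8 + 2*I*√2)
E(q) = q + q² (E(q) = 1*q + q*q = q + q²)
E(H(-12, 8)) + 204*2 = (8 + 2*I*√2)*(1 + (8 + 2*I*√2)) + 204*2 = (8 + 2*I*√2)*(9 + 2*I*√2) + 408 = 408 + (8 + 2*I*√2)*(9 + 2*I*√2)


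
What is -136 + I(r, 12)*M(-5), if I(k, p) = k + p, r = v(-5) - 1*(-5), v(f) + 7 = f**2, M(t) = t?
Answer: -311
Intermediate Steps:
v(f) = -7 + f**2
r = 23 (r = (-7 + (-5)**2) - 1*(-5) = (-7 + 25) + 5 = 18 + 5 = 23)
-136 + I(r, 12)*M(-5) = -136 + (23 + 12)*(-5) = -136 + 35*(-5) = -136 - 175 = -311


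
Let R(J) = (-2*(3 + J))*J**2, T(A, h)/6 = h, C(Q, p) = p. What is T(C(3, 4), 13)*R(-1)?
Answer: -312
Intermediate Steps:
T(A, h) = 6*h
R(J) = J**2*(-6 - 2*J) (R(J) = (-6 - 2*J)*J**2 = J**2*(-6 - 2*J))
T(C(3, 4), 13)*R(-1) = (6*13)*(2*(-1)**2*(-3 - 1*(-1))) = 78*(2*1*(-3 + 1)) = 78*(2*1*(-2)) = 78*(-4) = -312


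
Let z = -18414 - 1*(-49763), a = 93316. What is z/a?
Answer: 31349/93316 ≈ 0.33594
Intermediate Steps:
z = 31349 (z = -18414 + 49763 = 31349)
z/a = 31349/93316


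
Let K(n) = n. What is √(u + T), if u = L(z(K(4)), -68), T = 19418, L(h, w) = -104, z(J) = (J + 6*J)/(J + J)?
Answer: 3*√2146 ≈ 138.97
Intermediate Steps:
z(J) = 7/2 (z(J) = (7*J)/((2*J)) = (7*J)*(1/(2*J)) = 7/2)
u = -104
√(u + T) = √(-104 + 19418) = √19314 = 3*√2146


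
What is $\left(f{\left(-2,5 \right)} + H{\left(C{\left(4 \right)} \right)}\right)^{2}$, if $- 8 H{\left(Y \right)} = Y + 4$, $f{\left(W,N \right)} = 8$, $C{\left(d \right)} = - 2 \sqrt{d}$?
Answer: $64$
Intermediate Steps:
$H{\left(Y \right)} = - \frac{1}{2} - \frac{Y}{8}$ ($H{\left(Y \right)} = - \frac{Y + 4}{8} = - \frac{4 + Y}{8} = - \frac{1}{2} - \frac{Y}{8}$)
$\left(f{\left(-2,5 \right)} + H{\left(C{\left(4 \right)} \right)}\right)^{2} = \left(8 - \left(\frac{1}{2} + \frac{\left(-2\right) \sqrt{4}}{8}\right)\right)^{2} = \left(8 - \left(\frac{1}{2} + \frac{\left(-2\right) 2}{8}\right)\right)^{2} = \left(8 - 0\right)^{2} = \left(8 + \left(- \frac{1}{2} + \frac{1}{2}\right)\right)^{2} = \left(8 + 0\right)^{2} = 8^{2} = 64$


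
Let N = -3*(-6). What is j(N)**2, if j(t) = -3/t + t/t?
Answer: 25/36 ≈ 0.69444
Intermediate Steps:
N = 18
j(t) = 1 - 3/t (j(t) = -3/t + 1 = 1 - 3/t)
j(N)**2 = ((-3 + 18)/18)**2 = ((1/18)*15)**2 = (5/6)**2 = 25/36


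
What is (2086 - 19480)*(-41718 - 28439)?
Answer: 1220310858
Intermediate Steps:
(2086 - 19480)*(-41718 - 28439) = -17394*(-70157) = 1220310858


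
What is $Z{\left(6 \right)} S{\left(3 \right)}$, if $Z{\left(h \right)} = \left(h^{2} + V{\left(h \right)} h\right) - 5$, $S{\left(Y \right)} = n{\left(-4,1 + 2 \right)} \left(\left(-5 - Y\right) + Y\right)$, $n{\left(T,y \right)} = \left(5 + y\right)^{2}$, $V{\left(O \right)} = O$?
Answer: $-21440$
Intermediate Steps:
$S{\left(Y \right)} = -320$ ($S{\left(Y \right)} = \left(5 + \left(1 + 2\right)\right)^{2} \left(\left(-5 - Y\right) + Y\right) = \left(5 + 3\right)^{2} \left(-5\right) = 8^{2} \left(-5\right) = 64 \left(-5\right) = -320$)
$Z{\left(h \right)} = -5 + 2 h^{2}$ ($Z{\left(h \right)} = \left(h^{2} + h h\right) - 5 = \left(h^{2} + h^{2}\right) - 5 = 2 h^{2} - 5 = -5 + 2 h^{2}$)
$Z{\left(6 \right)} S{\left(3 \right)} = \left(-5 + 2 \cdot 6^{2}\right) \left(-320\right) = \left(-5 + 2 \cdot 36\right) \left(-320\right) = \left(-5 + 72\right) \left(-320\right) = 67 \left(-320\right) = -21440$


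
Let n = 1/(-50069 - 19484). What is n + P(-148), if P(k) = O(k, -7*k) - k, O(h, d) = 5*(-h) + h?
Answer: 51469219/69553 ≈ 740.00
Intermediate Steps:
n = -1/69553 (n = 1/(-69553) = -1/69553 ≈ -1.4378e-5)
O(h, d) = -4*h (O(h, d) = -5*h + h = -4*h)
P(k) = -5*k (P(k) = -4*k - k = -5*k)
n + P(-148) = -1/69553 - 5*(-148) = -1/69553 + 740 = 51469219/69553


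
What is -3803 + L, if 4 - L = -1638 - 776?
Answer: -1385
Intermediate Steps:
L = 2418 (L = 4 - (-1638 - 776) = 4 - 1*(-2414) = 4 + 2414 = 2418)
-3803 + L = -3803 + 2418 = -1385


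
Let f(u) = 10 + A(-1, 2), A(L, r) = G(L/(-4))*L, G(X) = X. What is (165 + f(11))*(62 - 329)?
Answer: -186633/4 ≈ -46658.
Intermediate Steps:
A(L, r) = -L**2/4 (A(L, r) = (L/(-4))*L = (L*(-1/4))*L = (-L/4)*L = -L**2/4)
f(u) = 39/4 (f(u) = 10 - 1/4*(-1)**2 = 10 - 1/4*1 = 10 - 1/4 = 39/4)
(165 + f(11))*(62 - 329) = (165 + 39/4)*(62 - 329) = (699/4)*(-267) = -186633/4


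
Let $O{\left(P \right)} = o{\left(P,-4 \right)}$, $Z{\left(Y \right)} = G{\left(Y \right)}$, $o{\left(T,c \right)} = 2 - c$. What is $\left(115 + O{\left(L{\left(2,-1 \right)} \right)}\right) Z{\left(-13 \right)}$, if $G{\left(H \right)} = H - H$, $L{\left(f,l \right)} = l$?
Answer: $0$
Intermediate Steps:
$G{\left(H \right)} = 0$
$Z{\left(Y \right)} = 0$
$O{\left(P \right)} = 6$ ($O{\left(P \right)} = 2 - -4 = 2 + 4 = 6$)
$\left(115 + O{\left(L{\left(2,-1 \right)} \right)}\right) Z{\left(-13 \right)} = \left(115 + 6\right) 0 = 121 \cdot 0 = 0$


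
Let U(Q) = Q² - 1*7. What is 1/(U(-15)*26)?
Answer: 1/5668 ≈ 0.00017643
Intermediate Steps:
U(Q) = -7 + Q² (U(Q) = Q² - 7 = -7 + Q²)
1/(U(-15)*26) = 1/((-7 + (-15)²)*26) = 1/((-7 + 225)*26) = 1/(218*26) = 1/5668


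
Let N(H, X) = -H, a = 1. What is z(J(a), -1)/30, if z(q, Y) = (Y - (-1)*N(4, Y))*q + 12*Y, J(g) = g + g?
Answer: -11/15 ≈ -0.73333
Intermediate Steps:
J(g) = 2*g
z(q, Y) = 12*Y + q*(-4 + Y) (z(q, Y) = (Y - (-1)*(-1*4))*q + 12*Y = (Y - (-1)*(-4))*q + 12*Y = (Y - 1*4)*q + 12*Y = (Y - 4)*q + 12*Y = (-4 + Y)*q + 12*Y = q*(-4 + Y) + 12*Y = 12*Y + q*(-4 + Y))
z(J(a), -1)/30 = (-8 + 12*(-1) - 2)/30 = (-4*2 - 12 - 1*2)/30 = (-8 - 12 - 2)/30 = (1/30)*(-22) = -11/15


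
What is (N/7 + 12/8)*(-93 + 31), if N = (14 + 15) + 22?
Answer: -3813/7 ≈ -544.71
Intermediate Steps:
N = 51 (N = 29 + 22 = 51)
(N/7 + 12/8)*(-93 + 31) = (51/7 + 12/8)*(-93 + 31) = (51*(⅐) + 12*(⅛))*(-62) = (51/7 + 3/2)*(-62) = (123/14)*(-62) = -3813/7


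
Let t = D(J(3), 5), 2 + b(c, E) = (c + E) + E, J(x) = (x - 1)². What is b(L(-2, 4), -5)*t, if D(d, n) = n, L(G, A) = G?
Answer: -70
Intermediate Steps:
J(x) = (-1 + x)²
b(c, E) = -2 + c + 2*E (b(c, E) = -2 + ((c + E) + E) = -2 + ((E + c) + E) = -2 + (c + 2*E) = -2 + c + 2*E)
t = 5
b(L(-2, 4), -5)*t = (-2 - 2 + 2*(-5))*5 = (-2 - 2 - 10)*5 = -14*5 = -70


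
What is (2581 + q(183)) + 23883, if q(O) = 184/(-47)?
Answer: 1243624/47 ≈ 26460.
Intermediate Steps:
q(O) = -184/47 (q(O) = 184*(-1/47) = -184/47)
(2581 + q(183)) + 23883 = (2581 - 184/47) + 23883 = 121123/47 + 23883 = 1243624/47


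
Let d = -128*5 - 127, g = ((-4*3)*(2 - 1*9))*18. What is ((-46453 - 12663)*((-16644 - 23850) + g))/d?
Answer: -2304459912/767 ≈ -3.0045e+6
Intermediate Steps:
g = 1512 (g = -12*(2 - 9)*18 = -12*(-7)*18 = 84*18 = 1512)
d = -767 (d = -640 - 127 = -767)
((-46453 - 12663)*((-16644 - 23850) + g))/d = ((-46453 - 12663)*((-16644 - 23850) + 1512))/(-767) = -59116*(-40494 + 1512)*(-1/767) = -59116*(-38982)*(-1/767) = 2304459912*(-1/767) = -2304459912/767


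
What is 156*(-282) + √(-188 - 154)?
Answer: -43992 + 3*I*√38 ≈ -43992.0 + 18.493*I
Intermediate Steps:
156*(-282) + √(-188 - 154) = -43992 + √(-342) = -43992 + 3*I*√38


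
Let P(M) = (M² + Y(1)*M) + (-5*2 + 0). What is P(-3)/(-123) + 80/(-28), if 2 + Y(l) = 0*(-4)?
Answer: -2495/861 ≈ -2.8978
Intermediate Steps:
Y(l) = -2 (Y(l) = -2 + 0*(-4) = -2 + 0 = -2)
P(M) = -10 + M² - 2*M (P(M) = (M² - 2*M) + (-5*2 + 0) = (M² - 2*M) + (-10 + 0) = (M² - 2*M) - 10 = -10 + M² - 2*M)
P(-3)/(-123) + 80/(-28) = (-10 + (-3)² - 2*(-3))/(-123) + 80/(-28) = (-10 + 9 + 6)*(-1/123) + 80*(-1/28) = 5*(-1/123) - 20/7 = -5/123 - 20/7 = -2495/861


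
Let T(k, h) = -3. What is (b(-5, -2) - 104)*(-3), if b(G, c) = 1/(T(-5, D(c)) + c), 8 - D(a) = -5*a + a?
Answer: 1563/5 ≈ 312.60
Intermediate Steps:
D(a) = 8 + 4*a (D(a) = 8 - (-5*a + a) = 8 - (-4)*a = 8 + 4*a)
b(G, c) = 1/(-3 + c)
(b(-5, -2) - 104)*(-3) = (1/(-3 - 2) - 104)*(-3) = (1/(-5) - 104)*(-3) = (-⅕ - 104)*(-3) = -521/5*(-3) = 1563/5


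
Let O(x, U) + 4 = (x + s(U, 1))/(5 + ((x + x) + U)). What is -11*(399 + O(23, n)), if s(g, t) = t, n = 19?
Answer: -152207/35 ≈ -4348.8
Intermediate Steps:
O(x, U) = -4 + (1 + x)/(5 + U + 2*x) (O(x, U) = -4 + (x + 1)/(5 + ((x + x) + U)) = -4 + (1 + x)/(5 + (2*x + U)) = -4 + (1 + x)/(5 + (U + 2*x)) = -4 + (1 + x)/(5 + U + 2*x))
-11*(399 + O(23, n)) = -11*(399 + (-19 - 7*23 - 4*19)/(5 + 19 + 2*23)) = -11*(399 + (-19 - 161 - 76)/(5 + 19 + 46)) = -11*(399 - 256/70) = -11*(399 + (1/70)*(-256)) = -11*(399 - 128/35) = -11*13837/35 = -152207/35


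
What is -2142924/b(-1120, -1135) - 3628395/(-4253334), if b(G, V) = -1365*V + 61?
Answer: -72770177352/137288405963 ≈ -0.53005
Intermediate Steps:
b(G, V) = 61 - 1365*V
-2142924/b(-1120, -1135) - 3628395/(-4253334) = -2142924/(61 - 1365*(-1135)) - 3628395/(-4253334) = -2142924/(61 + 1549275) - 3628395*(-1/4253334) = -2142924/1549336 + 1209465/1417778 = -2142924*1/1549336 + 1209465/1417778 = -535731/387334 + 1209465/1417778 = -72770177352/137288405963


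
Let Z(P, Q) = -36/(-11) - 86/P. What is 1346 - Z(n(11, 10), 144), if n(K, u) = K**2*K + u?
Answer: 19807516/14751 ≈ 1342.8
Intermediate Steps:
n(K, u) = u + K**3 (n(K, u) = K**3 + u = u + K**3)
Z(P, Q) = 36/11 - 86/P (Z(P, Q) = -36*(-1/11) - 86/P = 36/11 - 86/P)
1346 - Z(n(11, 10), 144) = 1346 - (36/11 - 86/(10 + 11**3)) = 1346 - (36/11 - 86/(10 + 1331)) = 1346 - (36/11 - 86/1341) = 1346 - 1*47330/14751 = 1346 - 47330/14751 = 19807516/14751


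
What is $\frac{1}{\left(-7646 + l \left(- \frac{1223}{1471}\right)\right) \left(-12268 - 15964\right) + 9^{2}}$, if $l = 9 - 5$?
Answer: $\frac{1471}{317671043807} \approx 4.6306 \cdot 10^{-9}$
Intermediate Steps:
$l = 4$
$\frac{1}{\left(-7646 + l \left(- \frac{1223}{1471}\right)\right) \left(-12268 - 15964\right) + 9^{2}} = \frac{1}{\left(-7646 + 4 \left(- \frac{1223}{1471}\right)\right) \left(-12268 - 15964\right) + 9^{2}} = \frac{1}{\left(-7646 + 4 \left(\left(-1223\right) \frac{1}{1471}\right)\right) \left(-28232\right) + 81} = \frac{1}{\left(-7646 + 4 \left(- \frac{1223}{1471}\right)\right) \left(-28232\right) + 81} = \frac{1}{\left(-7646 - \frac{4892}{1471}\right) \left(-28232\right) + 81} = \frac{1}{\left(- \frac{11252158}{1471}\right) \left(-28232\right) + 81} = \frac{1}{\frac{317670924656}{1471} + 81} = \frac{1}{\frac{317671043807}{1471}} = \frac{1471}{317671043807}$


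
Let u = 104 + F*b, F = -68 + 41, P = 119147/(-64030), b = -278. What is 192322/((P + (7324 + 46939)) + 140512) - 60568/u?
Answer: -330825372138952/47453388211915 ≈ -6.9716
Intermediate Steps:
P = -119147/64030 (P = 119147*(-1/64030) = -119147/64030 ≈ -1.8608)
F = -27
u = 7610 (u = 104 - 27*(-278) = 104 + 7506 = 7610)
192322/((P + (7324 + 46939)) + 140512) - 60568/u = 192322/((-119147/64030 + (7324 + 46939)) + 140512) - 60568/7610 = 192322/((-119147/64030 + 54263) + 140512) - 60568*1/7610 = 192322/(3474340743/64030 + 140512) - 30284/3805 = 192322/(12471324103/64030) - 30284/3805 = 192322*(64030/12471324103) - 30284/3805 = 12314377660/12471324103 - 30284/3805 = -330825372138952/47453388211915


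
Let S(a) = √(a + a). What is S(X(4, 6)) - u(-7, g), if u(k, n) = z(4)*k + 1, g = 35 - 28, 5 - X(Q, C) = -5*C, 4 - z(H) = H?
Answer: -1 + √70 ≈ 7.3666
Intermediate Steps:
z(H) = 4 - H
X(Q, C) = 5 + 5*C (X(Q, C) = 5 - (-5)*C = 5 + 5*C)
S(a) = √2*√a (S(a) = √(2*a) = √2*√a)
g = 7
u(k, n) = 1 (u(k, n) = (4 - 1*4)*k + 1 = (4 - 4)*k + 1 = 0*k + 1 = 0 + 1 = 1)
S(X(4, 6)) - u(-7, g) = √2*√(5 + 5*6) - 1*1 = √2*√(5 + 30) - 1 = √2*√35 - 1 = √70 - 1 = -1 + √70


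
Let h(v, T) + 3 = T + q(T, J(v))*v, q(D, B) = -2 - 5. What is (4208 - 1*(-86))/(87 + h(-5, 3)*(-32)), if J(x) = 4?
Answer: -4294/1033 ≈ -4.1568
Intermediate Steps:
q(D, B) = -7
h(v, T) = -3 + T - 7*v (h(v, T) = -3 + (T - 7*v) = -3 + T - 7*v)
(4208 - 1*(-86))/(87 + h(-5, 3)*(-32)) = (4208 - 1*(-86))/(87 + (-3 + 3 - 7*(-5))*(-32)) = (4208 + 86)/(87 + (-3 + 3 + 35)*(-32)) = 4294/(87 + 35*(-32)) = 4294/(87 - 1120) = 4294/(-1033) = 4294*(-1/1033) = -4294/1033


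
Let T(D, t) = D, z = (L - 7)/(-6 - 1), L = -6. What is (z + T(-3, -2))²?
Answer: 64/49 ≈ 1.3061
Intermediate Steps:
z = 13/7 (z = (-6 - 7)/(-6 - 1) = -13/(-7) = -13*(-⅐) = 13/7 ≈ 1.8571)
(z + T(-3, -2))² = (13/7 - 3)² = (-8/7)² = 64/49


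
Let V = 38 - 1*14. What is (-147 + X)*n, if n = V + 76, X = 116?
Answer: -3100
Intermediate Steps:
V = 24 (V = 38 - 14 = 24)
n = 100 (n = 24 + 76 = 100)
(-147 + X)*n = (-147 + 116)*100 = -31*100 = -3100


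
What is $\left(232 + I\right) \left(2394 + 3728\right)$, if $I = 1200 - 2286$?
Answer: $-5228188$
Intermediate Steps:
$I = -1086$
$\left(232 + I\right) \left(2394 + 3728\right) = \left(232 - 1086\right) \left(2394 + 3728\right) = \left(-854\right) 6122 = -5228188$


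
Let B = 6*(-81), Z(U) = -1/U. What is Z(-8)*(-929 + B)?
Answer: -1415/8 ≈ -176.88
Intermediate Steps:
B = -486
Z(-8)*(-929 + B) = (-1/(-8))*(-929 - 486) = -1*(-⅛)*(-1415) = (⅛)*(-1415) = -1415/8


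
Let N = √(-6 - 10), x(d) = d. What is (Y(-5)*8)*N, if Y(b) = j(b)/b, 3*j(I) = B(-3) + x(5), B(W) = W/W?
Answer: -64*I/5 ≈ -12.8*I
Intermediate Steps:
B(W) = 1
j(I) = 2 (j(I) = (1 + 5)/3 = (⅓)*6 = 2)
Y(b) = 2/b
N = 4*I (N = √(-16) = 4*I ≈ 4.0*I)
(Y(-5)*8)*N = ((2/(-5))*8)*(4*I) = ((2*(-⅕))*8)*(4*I) = (-⅖*8)*(4*I) = -64*I/5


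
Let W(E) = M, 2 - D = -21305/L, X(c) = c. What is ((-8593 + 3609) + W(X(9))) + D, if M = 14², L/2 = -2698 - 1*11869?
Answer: -139456629/29134 ≈ -4786.7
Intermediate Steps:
L = -29134 (L = 2*(-2698 - 1*11869) = 2*(-2698 - 11869) = 2*(-14567) = -29134)
D = 36963/29134 (D = 2 - (-21305)/(-29134) = 2 - (-21305)*(-1)/29134 = 2 - 1*21305/29134 = 2 - 21305/29134 = 36963/29134 ≈ 1.2687)
M = 196
W(E) = 196
((-8593 + 3609) + W(X(9))) + D = ((-8593 + 3609) + 196) + 36963/29134 = (-4984 + 196) + 36963/29134 = -4788 + 36963/29134 = -139456629/29134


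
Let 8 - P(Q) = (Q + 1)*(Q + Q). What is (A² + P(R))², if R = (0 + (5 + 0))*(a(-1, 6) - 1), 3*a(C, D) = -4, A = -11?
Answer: 1164241/81 ≈ 14373.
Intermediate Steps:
a(C, D) = -4/3 (a(C, D) = (⅓)*(-4) = -4/3)
R = -35/3 (R = (0 + (5 + 0))*(-4/3 - 1) = (0 + 5)*(-7/3) = 5*(-7/3) = -35/3 ≈ -11.667)
P(Q) = 8 - 2*Q*(1 + Q) (P(Q) = 8 - (Q + 1)*(Q + Q) = 8 - (1 + Q)*2*Q = 8 - 2*Q*(1 + Q))
(A² + P(R))² = ((-11)² + (8 - 2*(-35/3) - 2*(-35/3)²))² = (121 + (8 + 70/3 - 2*1225/9))² = (121 + (8 + 70/3 - 2450/9))² = (121 - 2168/9)² = (-1079/9)² = 1164241/81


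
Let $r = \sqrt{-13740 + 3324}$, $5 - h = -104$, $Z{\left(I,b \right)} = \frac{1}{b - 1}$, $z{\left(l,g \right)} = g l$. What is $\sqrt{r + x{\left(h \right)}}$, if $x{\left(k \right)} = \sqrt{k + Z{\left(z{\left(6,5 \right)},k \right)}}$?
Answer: $\frac{\sqrt{2 \sqrt{35319} + 144 i \sqrt{651}}}{6} \approx 7.5177 + 6.7879 i$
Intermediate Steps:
$Z{\left(I,b \right)} = \frac{1}{-1 + b}$
$h = 109$ ($h = 5 - -104 = 5 + 104 = 109$)
$x{\left(k \right)} = \sqrt{k + \frac{1}{-1 + k}}$
$r = 4 i \sqrt{651}$ ($r = \sqrt{-10416} = 4 i \sqrt{651} \approx 102.06 i$)
$\sqrt{r + x{\left(h \right)}} = \sqrt{4 i \sqrt{651} + \sqrt{\frac{1 + 109 \left(-1 + 109\right)}{-1 + 109}}} = \sqrt{4 i \sqrt{651} + \sqrt{\frac{1 + 109 \cdot 108}{108}}} = \sqrt{4 i \sqrt{651} + \sqrt{\frac{1 + 11772}{108}}} = \sqrt{4 i \sqrt{651} + \sqrt{\frac{1}{108} \cdot 11773}} = \sqrt{4 i \sqrt{651} + \sqrt{\frac{11773}{108}}} = \sqrt{4 i \sqrt{651} + \frac{\sqrt{35319}}{18}} = \sqrt{\frac{\sqrt{35319}}{18} + 4 i \sqrt{651}}$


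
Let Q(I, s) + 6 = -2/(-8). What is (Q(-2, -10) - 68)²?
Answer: 87025/16 ≈ 5439.1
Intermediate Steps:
Q(I, s) = -23/4 (Q(I, s) = -6 - 2/(-8) = -6 - 2*(-⅛) = -6 + ¼ = -23/4)
(Q(-2, -10) - 68)² = (-23/4 - 68)² = (-295/4)² = 87025/16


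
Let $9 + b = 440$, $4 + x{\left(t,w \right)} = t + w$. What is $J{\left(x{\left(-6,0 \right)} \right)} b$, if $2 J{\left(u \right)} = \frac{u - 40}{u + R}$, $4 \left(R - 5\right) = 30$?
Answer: $-4310$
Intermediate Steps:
$x{\left(t,w \right)} = -4 + t + w$ ($x{\left(t,w \right)} = -4 + \left(t + w\right) = -4 + t + w$)
$R = \frac{25}{2}$ ($R = 5 + \frac{1}{4} \cdot 30 = 5 + \frac{15}{2} = \frac{25}{2} \approx 12.5$)
$J{\left(u \right)} = \frac{-40 + u}{2 \left(\frac{25}{2} + u\right)}$ ($J{\left(u \right)} = \frac{\left(u - 40\right) \frac{1}{u + \frac{25}{2}}}{2} = \frac{\left(-40 + u\right) \frac{1}{\frac{25}{2} + u}}{2} = \frac{\frac{1}{\frac{25}{2} + u} \left(-40 + u\right)}{2} = \frac{-40 + u}{2 \left(\frac{25}{2} + u\right)}$)
$b = 431$ ($b = -9 + 440 = 431$)
$J{\left(x{\left(-6,0 \right)} \right)} b = \frac{-40 - 10}{25 + 2 \left(-4 - 6 + 0\right)} 431 = \frac{-40 - 10}{25 + 2 \left(-10\right)} 431 = \frac{1}{25 - 20} \left(-50\right) 431 = \frac{1}{5} \left(-50\right) 431 = \left(-10\right) 431 = -4310$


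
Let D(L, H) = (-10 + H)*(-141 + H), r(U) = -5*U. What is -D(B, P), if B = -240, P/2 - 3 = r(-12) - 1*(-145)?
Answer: -111650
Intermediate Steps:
P = 416 (P = 6 + 2*(-5*(-12) - 1*(-145)) = 6 + 2*(60 + 145) = 6 + 2*205 = 6 + 410 = 416)
D(L, H) = (-141 + H)*(-10 + H)
-D(B, P) = -(1410 + 416² - 151*416) = -(1410 + 173056 - 62816) = -1*111650 = -111650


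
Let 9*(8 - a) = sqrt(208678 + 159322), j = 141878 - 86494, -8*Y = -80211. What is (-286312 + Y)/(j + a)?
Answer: -309906270135/62132449696 - 99462825*sqrt(230)/248529798784 ≈ -4.9939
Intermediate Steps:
Y = 80211/8 (Y = -1/8*(-80211) = 80211/8 ≈ 10026.)
j = 55384
a = 8 - 40*sqrt(230)/9 (a = 8 - sqrt(208678 + 159322)/9 = 8 - 40*sqrt(230)/9 ≈ -59.403)
(-286312 + Y)/(j + a) = (-286312 + 80211/8)/(55384 + (8 - 40*sqrt(230)/9)) = -2210285/(8*(55392 - 40*sqrt(230)/9))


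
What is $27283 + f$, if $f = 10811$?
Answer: $38094$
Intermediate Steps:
$27283 + f = 27283 + 10811 = 38094$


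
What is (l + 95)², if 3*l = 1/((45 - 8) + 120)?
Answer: 2002204516/221841 ≈ 9025.4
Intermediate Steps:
l = 1/471 (l = 1/(3*((45 - 8) + 120)) = 1/(3*(37 + 120)) = (⅓)/157 = (⅓)*(1/157) = 1/471 ≈ 0.0021231)
(l + 95)² = (1/471 + 95)² = (44746/471)² = 2002204516/221841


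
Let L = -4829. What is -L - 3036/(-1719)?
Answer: 2768029/573 ≈ 4830.8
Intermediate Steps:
-L - 3036/(-1719) = -1*(-4829) - 3036/(-1719) = 4829 - 3036*(-1)/1719 = 4829 - 1*(-1012/573) = 4829 + 1012/573 = 2768029/573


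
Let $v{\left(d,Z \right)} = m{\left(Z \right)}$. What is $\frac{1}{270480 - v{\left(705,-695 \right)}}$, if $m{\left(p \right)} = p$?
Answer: $\frac{1}{271175} \approx 3.6877 \cdot 10^{-6}$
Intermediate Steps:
$v{\left(d,Z \right)} = Z$
$\frac{1}{270480 - v{\left(705,-695 \right)}} = \frac{1}{270480 - -695} = \frac{1}{270480 + 695} = \frac{1}{271175}$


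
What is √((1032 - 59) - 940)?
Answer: √33 ≈ 5.7446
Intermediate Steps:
√((1032 - 59) - 940) = √(973 - 940) = √33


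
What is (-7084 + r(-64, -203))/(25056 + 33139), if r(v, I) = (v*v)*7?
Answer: 21588/58195 ≈ 0.37096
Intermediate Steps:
r(v, I) = 7*v**2 (r(v, I) = v**2*7 = 7*v**2)
(-7084 + r(-64, -203))/(25056 + 33139) = (-7084 + 7*(-64)**2)/(25056 + 33139) = (-7084 + 7*4096)/58195 = (-7084 + 28672)*(1/58195) = 21588*(1/58195) = 21588/58195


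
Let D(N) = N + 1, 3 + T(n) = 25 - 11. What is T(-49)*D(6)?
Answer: 77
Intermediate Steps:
T(n) = 11 (T(n) = -3 + (25 - 11) = -3 + 14 = 11)
D(N) = 1 + N
T(-49)*D(6) = 11*(1 + 6) = 11*7 = 77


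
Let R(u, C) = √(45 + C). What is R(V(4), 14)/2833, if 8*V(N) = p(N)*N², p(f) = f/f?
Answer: √59/2833 ≈ 0.0027113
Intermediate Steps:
p(f) = 1
V(N) = N²/8 (V(N) = (1*N²)/8 = N²/8)
R(V(4), 14)/2833 = √(45 + 14)/2833 = √59*(1/2833) = √59/2833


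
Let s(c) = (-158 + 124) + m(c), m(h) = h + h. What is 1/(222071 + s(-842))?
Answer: 1/220353 ≈ 4.5382e-6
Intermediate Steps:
m(h) = 2*h
s(c) = -34 + 2*c (s(c) = (-158 + 124) + 2*c = -34 + 2*c)
1/(222071 + s(-842)) = 1/(222071 + (-34 + 2*(-842))) = 1/(222071 + (-34 - 1684)) = 1/(222071 - 1718) = 1/220353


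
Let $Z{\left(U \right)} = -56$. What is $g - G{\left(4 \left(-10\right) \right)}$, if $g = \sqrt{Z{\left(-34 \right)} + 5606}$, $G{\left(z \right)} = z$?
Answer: $40 + 5 \sqrt{222} \approx 114.5$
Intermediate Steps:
$g = 5 \sqrt{222}$ ($g = \sqrt{-56 + 5606} = \sqrt{5550} = 5 \sqrt{222} \approx 74.498$)
$g - G{\left(4 \left(-10\right) \right)} = 5 \sqrt{222} - 4 \left(-10\right) = 5 \sqrt{222} - -40 = 5 \sqrt{222} + 40 = 40 + 5 \sqrt{222}$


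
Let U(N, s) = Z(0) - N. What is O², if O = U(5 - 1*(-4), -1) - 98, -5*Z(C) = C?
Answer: 11449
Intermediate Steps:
Z(C) = -C/5
U(N, s) = -N (U(N, s) = -⅕*0 - N = 0 - N = -N)
O = -107 (O = -(5 - 1*(-4)) - 98 = -(5 + 4) - 98 = -1*9 - 98 = -9 - 98 = -107)
O² = (-107)² = 11449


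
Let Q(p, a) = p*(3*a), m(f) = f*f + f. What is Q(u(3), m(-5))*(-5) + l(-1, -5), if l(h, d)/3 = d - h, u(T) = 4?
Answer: -1212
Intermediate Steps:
m(f) = f + f**2 (m(f) = f**2 + f = f + f**2)
l(h, d) = -3*h + 3*d (l(h, d) = 3*(d - h) = -3*h + 3*d)
Q(p, a) = 3*a*p
Q(u(3), m(-5))*(-5) + l(-1, -5) = (3*(-5*(1 - 5))*4)*(-5) + (-3*(-1) + 3*(-5)) = (3*(-5*(-4))*4)*(-5) + (3 - 15) = (3*20*4)*(-5) - 12 = 240*(-5) - 12 = -1200 - 12 = -1212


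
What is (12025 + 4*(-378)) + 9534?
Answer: 20047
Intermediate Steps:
(12025 + 4*(-378)) + 9534 = (12025 - 1512) + 9534 = 10513 + 9534 = 20047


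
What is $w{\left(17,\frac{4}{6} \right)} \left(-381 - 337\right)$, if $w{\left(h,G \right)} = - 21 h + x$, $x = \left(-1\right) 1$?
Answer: $257044$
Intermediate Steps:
$x = -1$
$w{\left(h,G \right)} = -1 - 21 h$ ($w{\left(h,G \right)} = - 21 h - 1 = -1 - 21 h$)
$w{\left(17,\frac{4}{6} \right)} \left(-381 - 337\right) = \left(-1 - 357\right) \left(-381 - 337\right) = \left(-1 - 357\right) \left(-718\right) = \left(-358\right) \left(-718\right) = 257044$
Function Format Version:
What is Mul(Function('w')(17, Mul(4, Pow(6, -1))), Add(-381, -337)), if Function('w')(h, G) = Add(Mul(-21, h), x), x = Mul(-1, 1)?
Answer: 257044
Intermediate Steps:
x = -1
Function('w')(h, G) = Add(-1, Mul(-21, h)) (Function('w')(h, G) = Add(Mul(-21, h), -1) = Add(-1, Mul(-21, h)))
Mul(Function('w')(17, Mul(4, Pow(6, -1))), Add(-381, -337)) = Mul(Add(-1, Mul(-21, 17)), Add(-381, -337)) = Mul(Add(-1, -357), -718) = Mul(-358, -718) = 257044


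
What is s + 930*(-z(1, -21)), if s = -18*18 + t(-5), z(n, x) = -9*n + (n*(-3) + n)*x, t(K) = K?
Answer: -31019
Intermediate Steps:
z(n, x) = -9*n - 2*n*x (z(n, x) = -9*n + (-3*n + n)*x = -9*n + (-2*n)*x = -9*n - 2*n*x)
s = -329 (s = -18*18 - 5 = -324 - 5 = -329)
s + 930*(-z(1, -21)) = -329 + 930*(-(-1)*(9 + 2*(-21))) = -329 + 930*(-(-1)*(9 - 42)) = -329 + 930*(-(-1)*(-33)) = -329 + 930*(-1*33) = -329 + 930*(-33) = -329 - 30690 = -31019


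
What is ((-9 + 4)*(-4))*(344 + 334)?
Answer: 13560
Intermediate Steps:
((-9 + 4)*(-4))*(344 + 334) = -5*(-4)*678 = 20*678 = 13560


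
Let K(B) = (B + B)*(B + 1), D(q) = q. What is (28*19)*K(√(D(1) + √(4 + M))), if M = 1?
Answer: 1064 + 1064*√5 + 1064*√(1 + √5) ≈ 5357.2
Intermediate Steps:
K(B) = 2*B*(1 + B) (K(B) = (2*B)*(1 + B) = 2*B*(1 + B))
(28*19)*K(√(D(1) + √(4 + M))) = (28*19)*(2*√(1 + √(4 + 1))*(1 + √(1 + √(4 + 1)))) = 532*(2*√(1 + √5)*(1 + √(1 + √5))) = 1064*√(1 + √5)*(1 + √(1 + √5))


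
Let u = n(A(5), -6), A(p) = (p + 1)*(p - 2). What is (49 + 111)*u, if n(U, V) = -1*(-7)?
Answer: 1120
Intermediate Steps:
A(p) = (1 + p)*(-2 + p)
n(U, V) = 7
u = 7
(49 + 111)*u = (49 + 111)*7 = 160*7 = 1120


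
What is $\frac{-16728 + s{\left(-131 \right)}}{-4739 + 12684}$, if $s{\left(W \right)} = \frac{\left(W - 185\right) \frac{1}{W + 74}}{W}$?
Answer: $- \frac{124908292}{59325315} \approx -2.1055$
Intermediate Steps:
$s{\left(W \right)} = \frac{-185 + W}{W \left(74 + W\right)}$ ($s{\left(W \right)} = \frac{\left(-185 + W\right) \frac{1}{74 + W}}{W} = \frac{\frac{1}{74 + W} \left(-185 + W\right)}{W} = \frac{-185 + W}{W \left(74 + W\right)}$)
$\frac{-16728 + s{\left(-131 \right)}}{-4739 + 12684} = \frac{-16728 + \frac{-185 - 131}{\left(-131\right) \left(74 - 131\right)}}{-4739 + 12684} = \frac{-16728 - \frac{1}{131} \frac{1}{-57} \left(-316\right)}{7945} = \left(-16728 - \left(- \frac{1}{7467}\right) \left(-316\right)\right) \frac{1}{7945} = \left(-16728 - \frac{316}{7467}\right) \frac{1}{7945} = \left(- \frac{124908292}{7467}\right) \frac{1}{7945} = - \frac{124908292}{59325315}$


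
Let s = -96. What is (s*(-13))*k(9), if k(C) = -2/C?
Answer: -832/3 ≈ -277.33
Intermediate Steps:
(s*(-13))*k(9) = (-96*(-13))*(-2/9) = 1248*(-2*⅑) = 1248*(-2/9) = -832/3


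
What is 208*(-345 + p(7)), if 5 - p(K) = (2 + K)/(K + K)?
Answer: -495976/7 ≈ -70854.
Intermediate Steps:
p(K) = 5 - (2 + K)/(2*K) (p(K) = 5 - (2 + K)/(K + K) = 5 - (2 + K)/(2*K))
208*(-345 + p(7)) = 208*(-345 + (9/2 - 1/7)) = 208*(-345 + (9/2 - 1*⅐)) = 208*(-345 + (9/2 - ⅐)) = 208*(-345 + 61/14) = 208*(-4769/14) = -495976/7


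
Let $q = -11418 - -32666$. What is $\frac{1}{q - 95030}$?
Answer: $- \frac{1}{73782} \approx -1.3553 \cdot 10^{-5}$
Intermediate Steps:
$q = 21248$ ($q = -11418 + 32666 = 21248$)
$\frac{1}{q - 95030} = \frac{1}{21248 - 95030} = \frac{1}{-73782} = - \frac{1}{73782}$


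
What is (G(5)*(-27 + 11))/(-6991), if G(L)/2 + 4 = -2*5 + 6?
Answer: -256/6991 ≈ -0.036619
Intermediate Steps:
G(L) = -16 (G(L) = -8 + 2*(-2*5 + 6) = -8 + 2*(-10 + 6) = -8 + 2*(-4) = -8 - 8 = -16)
(G(5)*(-27 + 11))/(-6991) = -16*(-27 + 11)/(-6991) = -16*(-16)*(-1/6991) = 256*(-1/6991) = -256/6991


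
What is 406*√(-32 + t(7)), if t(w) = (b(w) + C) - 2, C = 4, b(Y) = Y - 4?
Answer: 1218*I*√3 ≈ 2109.6*I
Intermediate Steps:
b(Y) = -4 + Y
t(w) = -2 + w (t(w) = ((-4 + w) + 4) - 2 = w - 2 = -2 + w)
406*√(-32 + t(7)) = 406*√(-32 + (-2 + 7)) = 406*√(-32 + 5) = 406*√(-27) = 406*(3*I*√3) = 1218*I*√3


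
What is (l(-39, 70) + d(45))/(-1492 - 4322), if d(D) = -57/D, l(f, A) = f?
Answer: 302/43605 ≈ 0.0069258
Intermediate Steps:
(l(-39, 70) + d(45))/(-1492 - 4322) = (-39 - 57/45)/(-1492 - 4322) = (-39 - 57*1/45)/(-5814) = (-39 - 19/15)*(-1/5814) = -604/15*(-1/5814) = 302/43605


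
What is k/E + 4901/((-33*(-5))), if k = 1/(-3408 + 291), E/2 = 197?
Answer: 2006302711/67545390 ≈ 29.703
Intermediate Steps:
E = 394 (E = 2*197 = 394)
k = -1/3117 (k = 1/(-3117) = -1/3117 ≈ -0.00032082)
k/E + 4901/((-33*(-5))) = -1/3117/394 + 4901/((-33*(-5))) = -1/3117*1/394 + 4901/165 = -1/1228098 + 4901*(1/165) = -1/1228098 + 4901/165 = 2006302711/67545390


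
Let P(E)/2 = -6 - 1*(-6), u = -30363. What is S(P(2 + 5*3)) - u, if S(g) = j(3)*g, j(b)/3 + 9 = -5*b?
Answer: 30363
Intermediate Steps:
j(b) = -27 - 15*b (j(b) = -27 + 3*(-5*b) = -27 - 15*b)
P(E) = 0 (P(E) = 2*(-6 - 1*(-6)) = 2*(-6 + 6) = 2*0 = 0)
S(g) = -72*g (S(g) = (-27 - 15*3)*g = (-27 - 45)*g = -72*g)
S(P(2 + 5*3)) - u = -72*0 - 1*(-30363) = 0 + 30363 = 30363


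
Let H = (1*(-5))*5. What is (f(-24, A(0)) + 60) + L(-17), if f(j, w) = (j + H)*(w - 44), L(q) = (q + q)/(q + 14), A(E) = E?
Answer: 6682/3 ≈ 2227.3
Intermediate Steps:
H = -25 (H = -5*5 = -25)
L(q) = 2*q/(14 + q) (L(q) = (2*q)/(14 + q) = 2*q/(14 + q))
f(j, w) = (-44 + w)*(-25 + j) (f(j, w) = (j - 25)*(w - 44) = (-25 + j)*(-44 + w) = (-44 + w)*(-25 + j))
(f(-24, A(0)) + 60) + L(-17) = ((1100 - 44*(-24) - 25*0 - 24*0) + 60) + 2*(-17)/(14 - 17) = ((1100 + 1056 + 0 + 0) + 60) + 2*(-17)/(-3) = (2156 + 60) + 2*(-17)*(-1/3) = 2216 + 34/3 = 6682/3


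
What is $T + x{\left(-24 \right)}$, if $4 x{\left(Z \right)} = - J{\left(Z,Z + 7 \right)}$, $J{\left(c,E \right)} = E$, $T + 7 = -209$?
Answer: $- \frac{847}{4} \approx -211.75$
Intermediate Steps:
$T = -216$ ($T = -7 - 209 = -216$)
$x{\left(Z \right)} = - \frac{7}{4} - \frac{Z}{4}$ ($x{\left(Z \right)} = \frac{\left(-1\right) \left(Z + 7\right)}{4} = \frac{\left(-1\right) \left(7 + Z\right)}{4} = \frac{-7 - Z}{4} = - \frac{7}{4} - \frac{Z}{4}$)
$T + x{\left(-24 \right)} = -216 - - \frac{17}{4} = -216 + \left(- \frac{7}{4} + 6\right) = -216 + \frac{17}{4} = - \frac{847}{4}$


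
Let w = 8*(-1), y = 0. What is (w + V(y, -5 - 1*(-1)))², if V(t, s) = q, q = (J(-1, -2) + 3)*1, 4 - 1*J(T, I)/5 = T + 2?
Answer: 100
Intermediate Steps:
J(T, I) = 10 - 5*T (J(T, I) = 20 - 5*(T + 2) = 20 - 5*(2 + T) = 20 + (-10 - 5*T) = 10 - 5*T)
w = -8
q = 18 (q = ((10 - 5*(-1)) + 3)*1 = ((10 + 5) + 3)*1 = (15 + 3)*1 = 18*1 = 18)
V(t, s) = 18
(w + V(y, -5 - 1*(-1)))² = (-8 + 18)² = 10² = 100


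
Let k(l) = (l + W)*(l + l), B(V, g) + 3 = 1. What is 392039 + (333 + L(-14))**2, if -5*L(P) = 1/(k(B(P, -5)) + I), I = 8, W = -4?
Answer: 12874850241/25600 ≈ 5.0292e+5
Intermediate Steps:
B(V, g) = -2 (B(V, g) = -3 + 1 = -2)
k(l) = 2*l*(-4 + l) (k(l) = (l - 4)*(l + l) = (-4 + l)*(2*l) = 2*l*(-4 + l))
L(P) = -1/160 (L(P) = -1/(5*(2*(-2)*(-4 - 2) + 8)) = -1/(5*(2*(-2)*(-6) + 8)) = -1/(5*(24 + 8)) = -1/5/32 = -1/5*1/32 = -1/160)
392039 + (333 + L(-14))**2 = 392039 + (333 - 1/160)**2 = 392039 + (53279/160)**2 = 392039 + 2838651841/25600 = 12874850241/25600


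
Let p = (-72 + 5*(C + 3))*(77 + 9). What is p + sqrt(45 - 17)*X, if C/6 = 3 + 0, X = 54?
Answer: 2838 + 108*sqrt(7) ≈ 3123.7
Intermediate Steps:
C = 18 (C = 6*(3 + 0) = 6*3 = 18)
p = 2838 (p = (-72 + 5*(18 + 3))*(77 + 9) = (-72 + 5*21)*86 = (-72 + 105)*86 = 33*86 = 2838)
p + sqrt(45 - 17)*X = 2838 + sqrt(45 - 17)*54 = 2838 + sqrt(28)*54 = 2838 + (2*sqrt(7))*54 = 2838 + 108*sqrt(7)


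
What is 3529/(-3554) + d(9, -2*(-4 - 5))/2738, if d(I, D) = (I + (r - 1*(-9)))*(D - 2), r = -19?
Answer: -4859633/4865426 ≈ -0.99881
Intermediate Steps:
d(I, D) = (-10 + I)*(-2 + D) (d(I, D) = (I + (-19 - 1*(-9)))*(D - 2) = (I + (-19 + 9))*(-2 + D) = (I - 10)*(-2 + D) = (-10 + I)*(-2 + D))
3529/(-3554) + d(9, -2*(-4 - 5))/2738 = 3529/(-3554) + (20 - (-20)*(-4 - 5) - 2*9 - 2*(-4 - 5)*9)/2738 = 3529*(-1/3554) + (20 - (-20)*(-9) - 18 - 2*(-9)*9)*(1/2738) = -3529/3554 + (20 - 10*18 - 18 + 18*9)*(1/2738) = -3529/3554 + (20 - 180 - 18 + 162)*(1/2738) = -3529/3554 - 16*1/2738 = -3529/3554 - 8/1369 = -4859633/4865426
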